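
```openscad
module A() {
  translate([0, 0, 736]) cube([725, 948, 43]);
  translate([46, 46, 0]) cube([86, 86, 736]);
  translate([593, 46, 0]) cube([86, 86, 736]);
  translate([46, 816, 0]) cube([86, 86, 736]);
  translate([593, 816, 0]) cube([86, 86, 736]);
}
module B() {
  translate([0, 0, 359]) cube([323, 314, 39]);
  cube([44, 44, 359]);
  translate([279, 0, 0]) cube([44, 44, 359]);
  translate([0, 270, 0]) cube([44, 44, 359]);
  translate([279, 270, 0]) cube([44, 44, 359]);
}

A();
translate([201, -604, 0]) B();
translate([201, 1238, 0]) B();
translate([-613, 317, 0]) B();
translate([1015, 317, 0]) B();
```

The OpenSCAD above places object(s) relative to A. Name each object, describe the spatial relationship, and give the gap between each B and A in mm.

Each stool's nearest face is 290 mm from the table's bounding box.

A is a table. B is a stool. Four stools sit around the table at the −y, +y, −x, +x sides. The gap between each stool and the table is 290 mm.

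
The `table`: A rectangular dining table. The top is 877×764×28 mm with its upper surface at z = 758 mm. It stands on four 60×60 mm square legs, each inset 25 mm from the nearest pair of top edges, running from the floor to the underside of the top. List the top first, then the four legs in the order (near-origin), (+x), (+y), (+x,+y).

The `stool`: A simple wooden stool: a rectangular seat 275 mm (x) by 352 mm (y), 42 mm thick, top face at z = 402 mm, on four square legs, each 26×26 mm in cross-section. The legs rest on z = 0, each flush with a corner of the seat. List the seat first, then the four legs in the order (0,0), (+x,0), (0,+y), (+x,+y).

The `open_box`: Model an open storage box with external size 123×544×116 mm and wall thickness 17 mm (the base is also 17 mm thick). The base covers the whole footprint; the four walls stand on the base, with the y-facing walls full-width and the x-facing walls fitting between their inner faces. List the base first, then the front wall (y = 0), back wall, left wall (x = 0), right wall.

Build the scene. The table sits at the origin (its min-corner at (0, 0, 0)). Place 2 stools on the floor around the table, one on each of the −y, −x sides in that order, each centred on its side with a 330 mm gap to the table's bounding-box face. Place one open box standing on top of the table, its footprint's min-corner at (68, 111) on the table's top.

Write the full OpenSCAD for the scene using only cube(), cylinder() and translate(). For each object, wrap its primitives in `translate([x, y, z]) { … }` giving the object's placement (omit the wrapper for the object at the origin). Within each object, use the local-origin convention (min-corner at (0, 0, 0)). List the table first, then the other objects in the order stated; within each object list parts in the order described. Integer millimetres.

translate([0, 0, 730]) cube([877, 764, 28]);
translate([25, 25, 0]) cube([60, 60, 730]);
translate([792, 25, 0]) cube([60, 60, 730]);
translate([25, 679, 0]) cube([60, 60, 730]);
translate([792, 679, 0]) cube([60, 60, 730]);
translate([301, -682, 0]) {
  translate([0, 0, 360]) cube([275, 352, 42]);
  cube([26, 26, 360]);
  translate([249, 0, 0]) cube([26, 26, 360]);
  translate([0, 326, 0]) cube([26, 26, 360]);
  translate([249, 326, 0]) cube([26, 26, 360]);
}
translate([-605, 206, 0]) {
  translate([0, 0, 360]) cube([275, 352, 42]);
  cube([26, 26, 360]);
  translate([249, 0, 0]) cube([26, 26, 360]);
  translate([0, 326, 0]) cube([26, 26, 360]);
  translate([249, 326, 0]) cube([26, 26, 360]);
}
translate([68, 111, 758]) {
  cube([123, 544, 17]);
  translate([0, 0, 17]) cube([123, 17, 99]);
  translate([0, 527, 17]) cube([123, 17, 99]);
  translate([0, 17, 17]) cube([17, 510, 99]);
  translate([106, 17, 17]) cube([17, 510, 99]);
}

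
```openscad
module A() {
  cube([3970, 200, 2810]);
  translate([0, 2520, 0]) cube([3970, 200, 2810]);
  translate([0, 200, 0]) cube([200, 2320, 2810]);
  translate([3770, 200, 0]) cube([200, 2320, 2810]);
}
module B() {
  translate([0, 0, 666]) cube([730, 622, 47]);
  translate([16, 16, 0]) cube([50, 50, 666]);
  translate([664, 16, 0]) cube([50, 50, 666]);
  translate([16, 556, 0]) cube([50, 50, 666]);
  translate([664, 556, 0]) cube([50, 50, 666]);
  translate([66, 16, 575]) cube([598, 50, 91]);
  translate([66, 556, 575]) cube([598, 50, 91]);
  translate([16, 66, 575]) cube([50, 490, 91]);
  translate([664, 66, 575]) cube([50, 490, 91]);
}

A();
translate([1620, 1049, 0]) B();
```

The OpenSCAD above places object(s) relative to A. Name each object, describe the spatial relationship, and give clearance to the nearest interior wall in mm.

Clearances: x = 1420, y = 849; minimum 849 mm.

A is a house frame. B is a table. The table sits inside the house frame, centred. The clearance to the nearest interior wall is 849 mm.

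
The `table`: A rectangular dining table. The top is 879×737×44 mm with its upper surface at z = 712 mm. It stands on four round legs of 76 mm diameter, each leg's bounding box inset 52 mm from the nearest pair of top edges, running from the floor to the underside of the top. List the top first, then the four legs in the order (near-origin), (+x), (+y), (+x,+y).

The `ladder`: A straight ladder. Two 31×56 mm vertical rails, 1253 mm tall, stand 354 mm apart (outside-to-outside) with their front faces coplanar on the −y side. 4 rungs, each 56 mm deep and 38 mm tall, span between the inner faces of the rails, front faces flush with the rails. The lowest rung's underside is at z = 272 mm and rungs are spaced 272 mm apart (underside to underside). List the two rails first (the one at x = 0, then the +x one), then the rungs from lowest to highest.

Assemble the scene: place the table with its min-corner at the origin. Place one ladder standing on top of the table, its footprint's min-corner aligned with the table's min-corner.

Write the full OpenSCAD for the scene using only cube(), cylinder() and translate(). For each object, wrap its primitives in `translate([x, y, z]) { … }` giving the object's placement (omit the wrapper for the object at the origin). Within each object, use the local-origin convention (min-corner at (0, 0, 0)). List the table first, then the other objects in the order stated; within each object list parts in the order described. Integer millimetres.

translate([0, 0, 668]) cube([879, 737, 44]);
translate([90, 90, 0]) cylinder(h = 668, r = 38);
translate([789, 90, 0]) cylinder(h = 668, r = 38);
translate([90, 647, 0]) cylinder(h = 668, r = 38);
translate([789, 647, 0]) cylinder(h = 668, r = 38);
translate([0, 0, 712]) {
  cube([31, 56, 1253]);
  translate([323, 0, 0]) cube([31, 56, 1253]);
  translate([31, 0, 272]) cube([292, 56, 38]);
  translate([31, 0, 544]) cube([292, 56, 38]);
  translate([31, 0, 816]) cube([292, 56, 38]);
  translate([31, 0, 1088]) cube([292, 56, 38]);
}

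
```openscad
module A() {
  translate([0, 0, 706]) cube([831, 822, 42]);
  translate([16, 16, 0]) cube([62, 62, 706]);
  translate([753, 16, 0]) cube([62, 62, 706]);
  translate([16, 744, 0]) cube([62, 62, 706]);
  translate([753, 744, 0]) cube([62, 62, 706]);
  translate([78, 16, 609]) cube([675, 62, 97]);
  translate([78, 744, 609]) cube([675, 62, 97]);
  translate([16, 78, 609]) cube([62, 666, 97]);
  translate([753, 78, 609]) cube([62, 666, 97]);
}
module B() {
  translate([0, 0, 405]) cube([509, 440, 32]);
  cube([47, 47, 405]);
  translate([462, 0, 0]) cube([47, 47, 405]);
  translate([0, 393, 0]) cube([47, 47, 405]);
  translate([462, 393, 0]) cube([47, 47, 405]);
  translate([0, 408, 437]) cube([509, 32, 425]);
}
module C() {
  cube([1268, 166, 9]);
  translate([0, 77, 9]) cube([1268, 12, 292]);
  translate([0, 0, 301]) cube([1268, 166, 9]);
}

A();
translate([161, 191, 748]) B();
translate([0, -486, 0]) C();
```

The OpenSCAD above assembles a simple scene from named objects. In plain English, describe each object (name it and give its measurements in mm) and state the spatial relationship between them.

A is a table with a 831×822 mm rectangular top, 42 mm thick, top surface at z = 748 mm, supported by four 62×62 mm square legs, each inset 16 mm from the nearest pair of top edges, running from the floor. Four apron rails, 62 mm thick and 97 mm tall, run between adjacent legs with their top edges flush with the underside of the top and their outer faces flush with the legs' outer faces.

B is a chair: 509×440 mm seat, 32 mm thick, top at z = 437 mm, on four 47 mm square corner legs flush with the seat edges. A 32 mm thick backrest slab spans the full seat width, extending 425 mm above the seat top, its back face flush with the seat's +y edge.

C is an I-beam lying along x, 1268 mm long. Overall section height 310 mm. Two flanges 166 mm wide (y) and 9 mm thick, one on the floor and one at the top; a web 12 mm thick runs between them, centred on the flange width.

The chair is on top of the table, centred. The I-beam is on the floor beside the table on its −y side.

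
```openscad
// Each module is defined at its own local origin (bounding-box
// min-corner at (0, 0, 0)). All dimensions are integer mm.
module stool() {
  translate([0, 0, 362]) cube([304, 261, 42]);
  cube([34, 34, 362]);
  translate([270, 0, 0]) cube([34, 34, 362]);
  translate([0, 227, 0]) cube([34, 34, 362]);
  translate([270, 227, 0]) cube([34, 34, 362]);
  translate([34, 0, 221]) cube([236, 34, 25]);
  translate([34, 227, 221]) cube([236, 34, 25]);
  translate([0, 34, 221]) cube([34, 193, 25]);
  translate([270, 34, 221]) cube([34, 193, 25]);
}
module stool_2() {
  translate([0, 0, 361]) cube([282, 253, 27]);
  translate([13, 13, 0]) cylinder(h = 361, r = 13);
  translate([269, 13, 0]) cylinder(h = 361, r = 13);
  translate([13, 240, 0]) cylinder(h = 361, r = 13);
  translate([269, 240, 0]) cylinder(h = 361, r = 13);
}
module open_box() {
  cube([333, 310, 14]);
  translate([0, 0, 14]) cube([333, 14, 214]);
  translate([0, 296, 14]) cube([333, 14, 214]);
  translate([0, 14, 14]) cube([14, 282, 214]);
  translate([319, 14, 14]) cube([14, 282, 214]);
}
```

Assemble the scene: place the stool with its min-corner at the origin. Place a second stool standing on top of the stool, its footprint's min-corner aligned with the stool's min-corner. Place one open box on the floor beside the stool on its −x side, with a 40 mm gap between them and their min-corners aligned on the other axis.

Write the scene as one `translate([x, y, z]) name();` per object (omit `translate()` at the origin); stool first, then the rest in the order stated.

stool();
translate([0, 0, 404]) stool_2();
translate([-373, 0, 0]) open_box();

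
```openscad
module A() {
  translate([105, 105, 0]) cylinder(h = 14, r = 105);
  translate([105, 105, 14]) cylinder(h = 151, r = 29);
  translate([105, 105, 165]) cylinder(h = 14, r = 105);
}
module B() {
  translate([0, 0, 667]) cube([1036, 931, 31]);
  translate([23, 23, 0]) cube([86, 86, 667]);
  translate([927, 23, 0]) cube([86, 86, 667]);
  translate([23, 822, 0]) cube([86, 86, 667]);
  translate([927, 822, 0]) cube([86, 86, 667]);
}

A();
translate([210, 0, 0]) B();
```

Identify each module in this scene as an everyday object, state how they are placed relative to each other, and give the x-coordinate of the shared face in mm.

A is a spool. B is a table. The table is against the spool's +x side, with their −y faces flush. The x-coordinate of the shared face is 210 mm.

The spool's +x face and the table's −x face are both at x = 210 mm.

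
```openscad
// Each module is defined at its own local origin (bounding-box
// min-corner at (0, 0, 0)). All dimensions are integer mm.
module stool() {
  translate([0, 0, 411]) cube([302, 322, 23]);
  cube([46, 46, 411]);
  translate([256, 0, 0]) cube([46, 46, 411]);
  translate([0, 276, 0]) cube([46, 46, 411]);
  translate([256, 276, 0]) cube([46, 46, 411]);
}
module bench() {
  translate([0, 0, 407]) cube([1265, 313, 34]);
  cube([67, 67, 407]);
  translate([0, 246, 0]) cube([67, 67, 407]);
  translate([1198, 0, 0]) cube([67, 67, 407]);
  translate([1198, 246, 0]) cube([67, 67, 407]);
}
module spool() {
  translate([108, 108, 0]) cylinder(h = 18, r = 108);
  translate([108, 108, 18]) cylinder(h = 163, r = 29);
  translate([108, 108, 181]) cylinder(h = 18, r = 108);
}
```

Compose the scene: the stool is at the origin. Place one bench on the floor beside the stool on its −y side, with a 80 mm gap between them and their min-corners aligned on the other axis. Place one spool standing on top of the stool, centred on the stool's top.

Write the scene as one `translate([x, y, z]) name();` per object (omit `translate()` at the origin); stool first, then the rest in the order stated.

stool();
translate([0, -393, 0]) bench();
translate([43, 53, 434]) spool();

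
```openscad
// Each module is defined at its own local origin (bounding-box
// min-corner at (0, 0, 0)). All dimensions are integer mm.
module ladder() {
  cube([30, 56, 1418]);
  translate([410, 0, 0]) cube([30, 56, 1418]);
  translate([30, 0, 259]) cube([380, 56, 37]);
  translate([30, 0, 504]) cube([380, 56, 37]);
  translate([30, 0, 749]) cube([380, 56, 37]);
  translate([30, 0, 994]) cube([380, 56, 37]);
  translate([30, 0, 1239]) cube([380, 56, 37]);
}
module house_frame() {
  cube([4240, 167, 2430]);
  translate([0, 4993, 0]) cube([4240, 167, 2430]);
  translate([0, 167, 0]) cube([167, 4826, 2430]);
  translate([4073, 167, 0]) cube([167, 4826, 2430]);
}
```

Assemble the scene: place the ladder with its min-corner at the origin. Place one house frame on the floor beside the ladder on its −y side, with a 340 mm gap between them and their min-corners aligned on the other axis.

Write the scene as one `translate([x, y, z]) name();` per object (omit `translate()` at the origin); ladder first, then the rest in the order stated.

ladder();
translate([0, -5500, 0]) house_frame();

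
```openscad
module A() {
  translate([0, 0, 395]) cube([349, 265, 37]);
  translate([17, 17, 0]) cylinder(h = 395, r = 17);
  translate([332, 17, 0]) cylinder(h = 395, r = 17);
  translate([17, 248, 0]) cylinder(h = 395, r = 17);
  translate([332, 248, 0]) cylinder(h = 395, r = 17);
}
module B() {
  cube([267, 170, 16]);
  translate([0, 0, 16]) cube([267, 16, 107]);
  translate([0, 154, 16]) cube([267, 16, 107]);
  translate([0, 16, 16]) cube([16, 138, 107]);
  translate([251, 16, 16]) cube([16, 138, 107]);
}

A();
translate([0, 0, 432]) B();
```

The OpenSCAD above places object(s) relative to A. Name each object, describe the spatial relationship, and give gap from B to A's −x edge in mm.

A is a stool. B is an open box. The open box is on top of the stool. The gap from the open box to the stool's −x edge is 0 mm.

The open box's min-x is at 0; the stool's min-x is 0; gap = 0 mm.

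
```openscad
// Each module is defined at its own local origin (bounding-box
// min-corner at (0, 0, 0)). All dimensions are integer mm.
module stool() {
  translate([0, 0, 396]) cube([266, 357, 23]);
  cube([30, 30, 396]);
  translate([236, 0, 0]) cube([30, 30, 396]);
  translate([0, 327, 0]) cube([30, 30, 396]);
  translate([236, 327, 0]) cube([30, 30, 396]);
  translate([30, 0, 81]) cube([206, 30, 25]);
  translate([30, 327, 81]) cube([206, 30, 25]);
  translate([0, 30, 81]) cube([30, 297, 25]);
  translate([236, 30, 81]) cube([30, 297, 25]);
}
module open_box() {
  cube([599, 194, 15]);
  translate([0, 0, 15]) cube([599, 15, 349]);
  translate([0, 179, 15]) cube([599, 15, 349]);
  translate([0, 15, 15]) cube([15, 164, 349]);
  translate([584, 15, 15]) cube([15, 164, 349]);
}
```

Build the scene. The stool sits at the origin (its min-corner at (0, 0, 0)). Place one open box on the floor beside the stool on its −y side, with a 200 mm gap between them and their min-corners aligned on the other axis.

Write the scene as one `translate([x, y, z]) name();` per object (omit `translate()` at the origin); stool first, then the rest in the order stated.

stool();
translate([0, -394, 0]) open_box();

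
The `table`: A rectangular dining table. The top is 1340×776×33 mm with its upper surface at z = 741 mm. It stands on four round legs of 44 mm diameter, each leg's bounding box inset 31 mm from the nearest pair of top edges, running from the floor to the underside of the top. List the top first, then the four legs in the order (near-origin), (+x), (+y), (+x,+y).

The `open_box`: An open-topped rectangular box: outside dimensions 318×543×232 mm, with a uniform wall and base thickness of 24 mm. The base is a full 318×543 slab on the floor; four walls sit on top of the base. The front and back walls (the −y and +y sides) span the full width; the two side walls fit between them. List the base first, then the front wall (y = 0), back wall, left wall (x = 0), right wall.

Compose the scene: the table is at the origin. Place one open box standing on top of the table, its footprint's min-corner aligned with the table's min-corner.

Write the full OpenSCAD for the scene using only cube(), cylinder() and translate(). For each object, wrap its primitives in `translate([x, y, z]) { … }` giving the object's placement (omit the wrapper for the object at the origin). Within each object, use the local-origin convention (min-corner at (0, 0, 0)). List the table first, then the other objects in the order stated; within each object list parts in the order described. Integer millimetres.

translate([0, 0, 708]) cube([1340, 776, 33]);
translate([53, 53, 0]) cylinder(h = 708, r = 22);
translate([1287, 53, 0]) cylinder(h = 708, r = 22);
translate([53, 723, 0]) cylinder(h = 708, r = 22);
translate([1287, 723, 0]) cylinder(h = 708, r = 22);
translate([0, 0, 741]) {
  cube([318, 543, 24]);
  translate([0, 0, 24]) cube([318, 24, 208]);
  translate([0, 519, 24]) cube([318, 24, 208]);
  translate([0, 24, 24]) cube([24, 495, 208]);
  translate([294, 24, 24]) cube([24, 495, 208]);
}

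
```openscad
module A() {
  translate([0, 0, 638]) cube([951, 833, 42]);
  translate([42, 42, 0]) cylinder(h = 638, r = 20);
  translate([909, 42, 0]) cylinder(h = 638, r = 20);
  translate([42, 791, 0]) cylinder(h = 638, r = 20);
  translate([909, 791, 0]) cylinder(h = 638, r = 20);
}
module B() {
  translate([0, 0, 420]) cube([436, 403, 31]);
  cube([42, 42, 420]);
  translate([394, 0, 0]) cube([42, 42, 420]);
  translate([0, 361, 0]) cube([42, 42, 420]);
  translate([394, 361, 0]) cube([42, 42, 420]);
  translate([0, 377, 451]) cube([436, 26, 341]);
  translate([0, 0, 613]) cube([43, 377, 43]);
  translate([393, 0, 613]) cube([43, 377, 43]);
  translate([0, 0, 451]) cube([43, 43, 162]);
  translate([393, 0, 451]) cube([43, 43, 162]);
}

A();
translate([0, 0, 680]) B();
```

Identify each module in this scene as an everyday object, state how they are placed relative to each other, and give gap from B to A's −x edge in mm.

A is a table. B is a chair. The chair is on top of the table. The gap from the chair to the table's −x edge is 0 mm.

The chair's min-x is at 0; the table's min-x is 0; gap = 0 mm.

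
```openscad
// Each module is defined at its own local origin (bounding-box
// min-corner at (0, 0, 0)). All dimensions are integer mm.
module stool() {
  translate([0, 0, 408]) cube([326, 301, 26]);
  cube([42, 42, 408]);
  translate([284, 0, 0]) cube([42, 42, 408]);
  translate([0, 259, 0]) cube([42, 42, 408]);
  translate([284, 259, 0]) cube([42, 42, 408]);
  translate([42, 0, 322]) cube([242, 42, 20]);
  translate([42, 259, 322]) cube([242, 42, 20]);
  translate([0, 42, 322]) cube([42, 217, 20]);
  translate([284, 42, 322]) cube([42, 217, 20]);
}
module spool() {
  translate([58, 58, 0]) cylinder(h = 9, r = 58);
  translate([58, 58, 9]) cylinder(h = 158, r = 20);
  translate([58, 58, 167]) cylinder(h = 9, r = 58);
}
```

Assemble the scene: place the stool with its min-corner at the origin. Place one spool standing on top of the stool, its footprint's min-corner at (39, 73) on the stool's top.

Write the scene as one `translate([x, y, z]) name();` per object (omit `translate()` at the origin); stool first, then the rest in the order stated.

stool();
translate([39, 73, 434]) spool();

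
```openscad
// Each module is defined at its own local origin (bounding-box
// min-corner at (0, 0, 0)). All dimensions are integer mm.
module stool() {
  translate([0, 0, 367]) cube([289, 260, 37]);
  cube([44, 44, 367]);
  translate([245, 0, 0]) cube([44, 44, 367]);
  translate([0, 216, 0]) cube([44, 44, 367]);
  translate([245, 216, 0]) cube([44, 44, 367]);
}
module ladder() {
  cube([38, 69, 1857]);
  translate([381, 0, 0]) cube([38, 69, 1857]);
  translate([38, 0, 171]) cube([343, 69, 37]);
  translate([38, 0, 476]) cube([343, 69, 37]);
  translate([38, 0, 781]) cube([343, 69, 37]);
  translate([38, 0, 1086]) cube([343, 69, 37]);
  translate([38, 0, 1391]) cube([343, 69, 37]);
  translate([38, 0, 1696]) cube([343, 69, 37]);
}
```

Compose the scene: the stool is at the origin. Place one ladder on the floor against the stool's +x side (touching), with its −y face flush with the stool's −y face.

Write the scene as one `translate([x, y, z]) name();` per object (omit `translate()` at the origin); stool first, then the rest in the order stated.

stool();
translate([289, 0, 0]) ladder();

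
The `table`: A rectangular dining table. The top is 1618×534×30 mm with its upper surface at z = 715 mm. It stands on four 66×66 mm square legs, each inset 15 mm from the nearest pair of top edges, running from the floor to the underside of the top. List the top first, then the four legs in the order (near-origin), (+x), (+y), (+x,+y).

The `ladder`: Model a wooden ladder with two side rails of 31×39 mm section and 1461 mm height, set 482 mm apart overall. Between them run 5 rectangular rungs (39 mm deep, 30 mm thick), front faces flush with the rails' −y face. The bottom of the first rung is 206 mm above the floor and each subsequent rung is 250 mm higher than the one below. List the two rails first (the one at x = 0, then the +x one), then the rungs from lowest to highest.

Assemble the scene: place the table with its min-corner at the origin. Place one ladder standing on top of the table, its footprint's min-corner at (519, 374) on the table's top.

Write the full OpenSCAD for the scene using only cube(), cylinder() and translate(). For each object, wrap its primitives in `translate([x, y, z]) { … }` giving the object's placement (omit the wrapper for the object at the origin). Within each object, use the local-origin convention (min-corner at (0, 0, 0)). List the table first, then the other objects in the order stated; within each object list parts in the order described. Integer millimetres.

translate([0, 0, 685]) cube([1618, 534, 30]);
translate([15, 15, 0]) cube([66, 66, 685]);
translate([1537, 15, 0]) cube([66, 66, 685]);
translate([15, 453, 0]) cube([66, 66, 685]);
translate([1537, 453, 0]) cube([66, 66, 685]);
translate([519, 374, 715]) {
  cube([31, 39, 1461]);
  translate([451, 0, 0]) cube([31, 39, 1461]);
  translate([31, 0, 206]) cube([420, 39, 30]);
  translate([31, 0, 456]) cube([420, 39, 30]);
  translate([31, 0, 706]) cube([420, 39, 30]);
  translate([31, 0, 956]) cube([420, 39, 30]);
  translate([31, 0, 1206]) cube([420, 39, 30]);
}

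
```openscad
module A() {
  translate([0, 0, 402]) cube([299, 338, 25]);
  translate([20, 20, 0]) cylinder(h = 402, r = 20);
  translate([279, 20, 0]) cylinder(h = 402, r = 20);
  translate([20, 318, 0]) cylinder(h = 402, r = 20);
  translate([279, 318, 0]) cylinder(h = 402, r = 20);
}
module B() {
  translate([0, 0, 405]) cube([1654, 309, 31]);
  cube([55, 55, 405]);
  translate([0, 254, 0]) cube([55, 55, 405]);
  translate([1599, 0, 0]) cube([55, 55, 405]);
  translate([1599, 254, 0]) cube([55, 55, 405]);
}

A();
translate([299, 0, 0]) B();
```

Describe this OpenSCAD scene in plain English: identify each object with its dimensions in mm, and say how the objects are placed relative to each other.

A is a simple wooden stool: a rectangular seat 299 mm (x) by 338 mm (y), 25 mm thick, top face at z = 427 mm, on four round legs, each 40 mm in diameter. The legs rest on z = 0, each leg's axis is inset half a diameter from the nearest pair of seat edges (so the leg's bounding box is flush with the corner).

B is a bench: a 1654×309 mm seat slab, 31 mm thick, top at z = 436 mm, on four 55×55 mm square legs flush with the seat corners and standing on z = 0.

The bench is against the stool's +x side, with their −y faces flush.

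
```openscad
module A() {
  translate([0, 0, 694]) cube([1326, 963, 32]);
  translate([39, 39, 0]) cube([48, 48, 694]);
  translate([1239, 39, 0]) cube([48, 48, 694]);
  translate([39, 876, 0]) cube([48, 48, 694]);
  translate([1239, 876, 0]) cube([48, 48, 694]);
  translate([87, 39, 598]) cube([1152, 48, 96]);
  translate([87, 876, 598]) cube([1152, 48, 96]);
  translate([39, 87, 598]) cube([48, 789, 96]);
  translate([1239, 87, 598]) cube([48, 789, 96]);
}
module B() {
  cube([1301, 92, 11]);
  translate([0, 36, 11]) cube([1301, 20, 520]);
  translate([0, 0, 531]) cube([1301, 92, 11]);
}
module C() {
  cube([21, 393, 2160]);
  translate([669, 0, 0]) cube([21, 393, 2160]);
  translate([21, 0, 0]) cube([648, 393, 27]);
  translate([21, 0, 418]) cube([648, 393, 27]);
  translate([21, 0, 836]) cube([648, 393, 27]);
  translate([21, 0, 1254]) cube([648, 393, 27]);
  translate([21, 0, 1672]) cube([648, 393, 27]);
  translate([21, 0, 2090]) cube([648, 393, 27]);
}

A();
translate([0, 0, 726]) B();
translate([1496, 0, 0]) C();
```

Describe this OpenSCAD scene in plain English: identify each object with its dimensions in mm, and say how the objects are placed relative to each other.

A is a rectangular dining table. The top is 1326×963×32 mm with its upper surface at z = 726 mm. It stands on four 48×48 mm square legs, each inset 39 mm from the nearest pair of top edges, running from the floor to the underside of the top. Four apron rails, 48 mm thick and 96 mm tall, run between adjacent legs with their top edges flush with the underside of the top and their outer faces flush with the legs' outer faces.

B is an I-beam lying along x, 1301 mm long. Overall section height 542 mm. Two flanges 92 mm wide (y) and 11 mm thick, one on the floor and one at the top; a web 20 mm thick runs between them, centred on the flange width.

C is an open bookshelf. Two side panels, each 21 mm thick, 393 mm deep and 2160 mm tall, stand 690 mm apart (outside-to-outside). Between them sit 6 shelves, each 27 mm thick and 393 mm deep, spanning the full gap between the sides. The bottom shelf rests on the floor (its underside at z = 0) and the clear gap between one shelf's top and the next shelf's underside is 391 mm.

The I-beam is on top of the table. The bookshelf is on the floor beside the table on its +x side.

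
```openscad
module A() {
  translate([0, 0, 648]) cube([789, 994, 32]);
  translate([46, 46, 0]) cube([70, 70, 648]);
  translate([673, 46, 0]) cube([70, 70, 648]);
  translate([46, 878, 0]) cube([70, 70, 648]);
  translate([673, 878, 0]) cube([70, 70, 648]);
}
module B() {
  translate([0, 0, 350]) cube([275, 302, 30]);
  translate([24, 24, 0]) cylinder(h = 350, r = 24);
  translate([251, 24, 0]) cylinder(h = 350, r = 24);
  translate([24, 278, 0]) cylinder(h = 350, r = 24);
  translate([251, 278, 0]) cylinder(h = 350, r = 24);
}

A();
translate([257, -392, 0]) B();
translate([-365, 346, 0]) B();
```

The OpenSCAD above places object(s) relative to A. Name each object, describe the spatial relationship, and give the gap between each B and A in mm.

Each stool's nearest face is 90 mm from the table's bounding box.

A is a table. B is a stool. Two stools sit around the table at the −y, −x sides. The gap between each stool and the table is 90 mm.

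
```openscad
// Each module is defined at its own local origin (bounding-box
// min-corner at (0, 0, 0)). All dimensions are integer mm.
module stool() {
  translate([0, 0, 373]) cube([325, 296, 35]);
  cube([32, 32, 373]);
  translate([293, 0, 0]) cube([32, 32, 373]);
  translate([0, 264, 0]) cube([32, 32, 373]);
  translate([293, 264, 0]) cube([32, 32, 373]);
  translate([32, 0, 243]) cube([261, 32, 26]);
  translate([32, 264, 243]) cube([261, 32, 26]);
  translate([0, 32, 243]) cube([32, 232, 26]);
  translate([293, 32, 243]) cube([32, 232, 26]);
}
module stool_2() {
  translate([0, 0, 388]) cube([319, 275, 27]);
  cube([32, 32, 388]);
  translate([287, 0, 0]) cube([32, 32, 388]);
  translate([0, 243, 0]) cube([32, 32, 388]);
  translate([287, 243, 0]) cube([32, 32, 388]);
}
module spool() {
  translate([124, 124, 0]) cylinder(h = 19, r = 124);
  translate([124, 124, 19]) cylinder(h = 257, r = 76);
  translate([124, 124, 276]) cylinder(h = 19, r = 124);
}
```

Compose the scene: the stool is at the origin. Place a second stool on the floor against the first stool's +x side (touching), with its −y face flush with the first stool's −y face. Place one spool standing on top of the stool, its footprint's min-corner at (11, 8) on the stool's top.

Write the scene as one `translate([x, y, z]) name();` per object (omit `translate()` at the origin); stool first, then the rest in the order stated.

stool();
translate([325, 0, 0]) stool_2();
translate([11, 8, 408]) spool();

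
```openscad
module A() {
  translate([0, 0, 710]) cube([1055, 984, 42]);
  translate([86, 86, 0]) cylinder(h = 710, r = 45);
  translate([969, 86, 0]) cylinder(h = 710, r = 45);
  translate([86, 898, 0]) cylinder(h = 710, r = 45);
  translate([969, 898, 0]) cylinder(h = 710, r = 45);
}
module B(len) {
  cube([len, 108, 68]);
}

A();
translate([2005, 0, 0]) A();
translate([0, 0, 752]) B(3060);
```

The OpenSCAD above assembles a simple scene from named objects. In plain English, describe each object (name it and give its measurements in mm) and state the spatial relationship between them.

A is a table with a 1055×984 mm rectangular top, 42 mm thick, top surface at z = 752 mm, supported by four round legs of 90 mm diameter, each leg's bounding box inset 41 mm from the nearest pair of top edges, running from the floor.

B is a rectangular beam 3060 mm long (x), 108 mm deep (y), 68 mm thick (z).

The beam spans the tops of two tables placed 950 mm apart, resting at z = 752 mm.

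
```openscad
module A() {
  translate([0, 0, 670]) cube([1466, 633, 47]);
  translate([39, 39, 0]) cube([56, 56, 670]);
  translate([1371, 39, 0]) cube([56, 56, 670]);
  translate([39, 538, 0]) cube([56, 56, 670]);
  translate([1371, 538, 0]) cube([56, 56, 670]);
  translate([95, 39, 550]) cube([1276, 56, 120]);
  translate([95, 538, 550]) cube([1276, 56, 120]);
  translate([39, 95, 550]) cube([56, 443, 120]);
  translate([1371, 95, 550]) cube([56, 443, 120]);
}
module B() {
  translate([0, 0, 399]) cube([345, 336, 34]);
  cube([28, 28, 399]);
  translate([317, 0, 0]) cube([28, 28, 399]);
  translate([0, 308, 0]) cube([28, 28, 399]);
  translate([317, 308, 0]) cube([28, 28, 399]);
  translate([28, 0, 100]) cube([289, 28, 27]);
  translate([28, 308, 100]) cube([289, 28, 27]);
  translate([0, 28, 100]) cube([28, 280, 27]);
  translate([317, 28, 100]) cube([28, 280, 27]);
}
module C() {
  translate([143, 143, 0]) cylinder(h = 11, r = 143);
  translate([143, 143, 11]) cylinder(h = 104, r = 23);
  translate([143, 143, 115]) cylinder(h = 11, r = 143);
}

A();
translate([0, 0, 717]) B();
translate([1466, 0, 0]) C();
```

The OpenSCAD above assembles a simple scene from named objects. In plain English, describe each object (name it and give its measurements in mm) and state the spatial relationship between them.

A is a rectangular dining table. The top is 1466×633×47 mm with its upper surface at z = 717 mm. It stands on four 56×56 mm square legs, each inset 39 mm from the nearest pair of top edges, running from the floor to the underside of the top. Four apron rails, 56 mm thick and 120 mm tall, run between adjacent legs with their top edges flush with the underside of the top and their outer faces flush with the legs' outer faces.

B is a four-legged stool. The seat is a 345×336×34 mm slab whose top surface is at z = 433 mm; four square legs, each 28×28 mm in cross-section, run from the floor (z = 0) to the underside of the seat, each flush with a corner of the seat. Four stretchers, 28 mm wide and 27 mm tall, connect adjacent legs with their undersides at z = 100 mm, each running between the inner faces of the legs it joins and aligned with the legs' outer faces on the other axis.

C is a spool: two coaxial disc flanges of radius 143 mm and thickness 11 mm, joined by a core cylinder of radius 23 mm and height 104 mm. The lower flange rests on z = 0 and the three cylinders share a vertical axis.

The stool is on top of the table. The spool is against the table's +x side, with their −y faces flush.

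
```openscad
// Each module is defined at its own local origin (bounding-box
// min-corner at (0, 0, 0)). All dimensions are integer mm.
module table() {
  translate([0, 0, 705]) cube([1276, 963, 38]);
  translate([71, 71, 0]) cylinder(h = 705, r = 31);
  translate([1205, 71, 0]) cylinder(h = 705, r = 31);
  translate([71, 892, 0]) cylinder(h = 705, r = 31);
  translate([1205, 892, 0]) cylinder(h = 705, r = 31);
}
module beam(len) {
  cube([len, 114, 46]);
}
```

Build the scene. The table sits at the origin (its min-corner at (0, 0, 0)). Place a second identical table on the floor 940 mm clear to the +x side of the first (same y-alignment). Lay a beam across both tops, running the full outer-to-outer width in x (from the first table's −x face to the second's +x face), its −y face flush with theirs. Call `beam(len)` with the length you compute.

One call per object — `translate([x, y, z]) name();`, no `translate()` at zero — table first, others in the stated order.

table();
translate([2216, 0, 0]) table();
translate([0, 0, 743]) beam(3492);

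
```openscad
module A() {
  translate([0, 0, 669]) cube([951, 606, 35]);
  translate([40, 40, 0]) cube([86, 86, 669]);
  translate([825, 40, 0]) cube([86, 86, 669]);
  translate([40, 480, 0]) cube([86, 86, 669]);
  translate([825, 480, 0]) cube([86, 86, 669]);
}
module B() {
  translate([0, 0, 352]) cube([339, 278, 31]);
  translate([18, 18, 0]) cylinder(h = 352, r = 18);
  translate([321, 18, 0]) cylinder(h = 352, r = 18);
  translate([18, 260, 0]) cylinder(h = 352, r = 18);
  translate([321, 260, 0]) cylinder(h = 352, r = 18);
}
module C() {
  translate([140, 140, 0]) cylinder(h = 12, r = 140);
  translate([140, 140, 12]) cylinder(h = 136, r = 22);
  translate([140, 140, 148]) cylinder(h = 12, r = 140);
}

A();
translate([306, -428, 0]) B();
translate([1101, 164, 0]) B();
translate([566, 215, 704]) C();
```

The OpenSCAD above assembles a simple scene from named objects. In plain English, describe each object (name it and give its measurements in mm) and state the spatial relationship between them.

A is a table: top 951 mm (x) × 606 mm (y), 35 mm thick, upper face at z = 704 mm, on four 86×86 mm square legs, each inset 40 mm from the nearest pair of top edges, running from z = 0 to the bottom of the top.

B is a simple wooden stool: a rectangular seat 339 mm (x) by 278 mm (y), 31 mm thick, top face at z = 383 mm, on four round legs, each 36 mm in diameter. The legs rest on z = 0, each leg's axis is inset half a diameter from the nearest pair of seat edges (so the leg's bounding box is flush with the corner).

C is a spool: two coaxial disc flanges of radius 140 mm and thickness 12 mm, joined by a core cylinder of radius 22 mm and height 136 mm. The lower flange rests on z = 0 and the three cylinders share a vertical axis.

Two stools sit around the table at the −y, +x sides. The spool is on top of the table.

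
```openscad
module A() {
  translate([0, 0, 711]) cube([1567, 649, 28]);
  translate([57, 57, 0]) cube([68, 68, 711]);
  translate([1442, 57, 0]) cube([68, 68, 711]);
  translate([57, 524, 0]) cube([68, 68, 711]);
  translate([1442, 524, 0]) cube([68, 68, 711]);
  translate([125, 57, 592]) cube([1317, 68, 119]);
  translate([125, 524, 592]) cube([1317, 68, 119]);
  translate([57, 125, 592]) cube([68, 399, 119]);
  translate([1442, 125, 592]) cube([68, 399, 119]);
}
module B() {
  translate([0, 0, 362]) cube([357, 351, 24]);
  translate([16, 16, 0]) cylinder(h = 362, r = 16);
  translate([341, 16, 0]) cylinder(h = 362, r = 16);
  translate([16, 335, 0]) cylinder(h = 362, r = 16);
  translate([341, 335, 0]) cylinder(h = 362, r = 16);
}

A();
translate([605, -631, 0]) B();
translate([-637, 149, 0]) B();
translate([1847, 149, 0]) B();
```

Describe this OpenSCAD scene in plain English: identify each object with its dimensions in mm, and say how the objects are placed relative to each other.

A is a table: top 1567 mm (x) × 649 mm (y), 28 mm thick, upper face at z = 739 mm, on four 68×68 mm square legs, each inset 57 mm from the nearest pair of top edges, running from z = 0 to the bottom of the top. Four apron rails, 68 mm thick and 119 mm tall, run between adjacent legs with their top edges flush with the underside of the top and their outer faces flush with the legs' outer faces.

B is a simple wooden stool: a rectangular seat 357 mm (x) by 351 mm (y), 24 mm thick, top face at z = 386 mm, on four round legs, each 32 mm in diameter. The legs rest on z = 0, each leg's axis is inset half a diameter from the nearest pair of seat edges (so the leg's bounding box is flush with the corner).

Three stools sit around the table at the −y, −x, +x sides.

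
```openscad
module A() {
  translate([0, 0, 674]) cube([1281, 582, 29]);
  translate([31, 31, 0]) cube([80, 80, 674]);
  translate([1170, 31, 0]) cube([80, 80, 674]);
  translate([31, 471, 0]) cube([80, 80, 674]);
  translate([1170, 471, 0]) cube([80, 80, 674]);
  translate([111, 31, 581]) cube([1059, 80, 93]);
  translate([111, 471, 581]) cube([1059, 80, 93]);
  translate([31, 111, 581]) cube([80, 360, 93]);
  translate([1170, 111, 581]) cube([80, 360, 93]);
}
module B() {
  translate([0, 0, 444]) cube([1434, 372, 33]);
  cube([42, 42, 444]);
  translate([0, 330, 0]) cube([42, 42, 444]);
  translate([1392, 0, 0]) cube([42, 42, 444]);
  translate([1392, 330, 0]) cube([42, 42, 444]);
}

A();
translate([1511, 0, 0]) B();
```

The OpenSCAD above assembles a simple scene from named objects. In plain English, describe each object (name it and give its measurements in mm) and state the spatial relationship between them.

A is a rectangular dining table. The top is 1281×582×29 mm with its upper surface at z = 703 mm. It stands on four 80×80 mm square legs, each inset 31 mm from the nearest pair of top edges, running from the floor to the underside of the top. Four apron rails, 80 mm thick and 93 mm tall, run between adjacent legs with their top edges flush with the underside of the top and their outer faces flush with the legs' outer faces.

B is a bench: a 1434×372 mm seat slab, 33 mm thick, top at z = 477 mm, on four 42×42 mm square legs flush with the seat corners and standing on z = 0.

The bench is on the floor beside the table on its +x side.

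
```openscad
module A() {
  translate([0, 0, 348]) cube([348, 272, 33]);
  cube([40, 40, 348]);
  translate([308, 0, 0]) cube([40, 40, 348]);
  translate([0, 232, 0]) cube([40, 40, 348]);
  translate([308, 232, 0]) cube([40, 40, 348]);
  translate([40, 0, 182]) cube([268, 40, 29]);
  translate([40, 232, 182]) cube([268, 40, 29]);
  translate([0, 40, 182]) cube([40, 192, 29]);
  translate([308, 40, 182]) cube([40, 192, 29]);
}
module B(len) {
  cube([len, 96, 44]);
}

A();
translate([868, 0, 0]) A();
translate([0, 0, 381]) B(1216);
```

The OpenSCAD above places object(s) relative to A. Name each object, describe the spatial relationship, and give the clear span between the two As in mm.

Second stool starts at x = 868; first ends at x = 348; clear span = 868 − 348 = 520 mm.

A is a stool. B is a beam. A beam spans the tops of two stools. The clear span between the two stools is 520 mm.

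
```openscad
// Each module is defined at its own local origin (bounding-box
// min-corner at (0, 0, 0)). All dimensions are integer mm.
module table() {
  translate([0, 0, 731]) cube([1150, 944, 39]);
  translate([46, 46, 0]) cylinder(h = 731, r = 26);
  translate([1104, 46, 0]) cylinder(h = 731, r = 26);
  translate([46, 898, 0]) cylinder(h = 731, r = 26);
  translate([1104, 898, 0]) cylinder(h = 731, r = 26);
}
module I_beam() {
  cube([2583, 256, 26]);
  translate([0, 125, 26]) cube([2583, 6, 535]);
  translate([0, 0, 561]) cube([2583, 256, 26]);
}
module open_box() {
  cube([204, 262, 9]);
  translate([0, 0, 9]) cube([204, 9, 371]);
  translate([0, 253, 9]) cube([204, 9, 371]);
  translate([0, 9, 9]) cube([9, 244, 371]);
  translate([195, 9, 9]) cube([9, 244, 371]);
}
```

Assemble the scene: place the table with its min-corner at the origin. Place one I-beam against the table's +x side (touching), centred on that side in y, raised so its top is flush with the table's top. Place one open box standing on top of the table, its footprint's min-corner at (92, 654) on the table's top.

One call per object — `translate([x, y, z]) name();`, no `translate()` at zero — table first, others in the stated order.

table();
translate([1150, 344, 183]) I_beam();
translate([92, 654, 770]) open_box();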